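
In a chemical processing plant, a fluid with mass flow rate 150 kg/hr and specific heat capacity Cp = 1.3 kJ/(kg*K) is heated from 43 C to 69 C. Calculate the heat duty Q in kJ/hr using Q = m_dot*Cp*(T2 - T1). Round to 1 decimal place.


Q = m_dot * Cp * (T2 - T1)
Q = 150 * 1.3 * (69 - 43)
Q = 150 * 1.3 * 26
Q = 5070.0 kJ/hr


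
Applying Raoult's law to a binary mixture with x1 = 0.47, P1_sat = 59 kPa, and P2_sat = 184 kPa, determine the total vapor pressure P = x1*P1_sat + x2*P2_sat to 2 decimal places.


P = x1*P1_sat + x2*P2_sat
x2 = 1 - x1 = 1 - 0.47 = 0.53
P = 0.47*59 + 0.53*184
P = 27.73 + 97.52
P = 125.25 kPa


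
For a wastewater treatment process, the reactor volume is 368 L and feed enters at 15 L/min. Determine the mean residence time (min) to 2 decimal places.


tau = V / v0
tau = 368 / 15
tau = 24.53 min


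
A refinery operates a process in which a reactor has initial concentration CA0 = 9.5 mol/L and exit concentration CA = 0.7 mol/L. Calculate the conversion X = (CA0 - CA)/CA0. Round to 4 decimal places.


X = (CA0 - CA) / CA0
X = (9.5 - 0.7) / 9.5
X = 8.8 / 9.5
X = 0.9263


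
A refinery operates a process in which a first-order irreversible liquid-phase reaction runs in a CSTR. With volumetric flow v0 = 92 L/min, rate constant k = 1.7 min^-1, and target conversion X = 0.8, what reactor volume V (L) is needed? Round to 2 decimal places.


V = v0 * X / (k * (1 - X))
V = 92 * 0.8 / (1.7 * (1 - 0.8))
V = 73.6 / (1.7 * 0.2)
V = 73.6 / 0.34
V = 216.47 L


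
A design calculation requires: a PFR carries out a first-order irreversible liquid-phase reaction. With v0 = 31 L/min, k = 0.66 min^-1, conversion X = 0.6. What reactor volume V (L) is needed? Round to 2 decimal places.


V = (v0/k) * ln(1/(1-X))
V = (31/0.66) * ln(1/(1-0.6))
V = 46.969697 * ln(2.5)
V = 46.969697 * 0.916291
V = 43.04 L


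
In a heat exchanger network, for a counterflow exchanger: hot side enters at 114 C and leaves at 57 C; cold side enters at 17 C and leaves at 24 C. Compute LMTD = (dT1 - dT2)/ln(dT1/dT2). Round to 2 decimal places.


dT1 = Th_in - Tc_out = 114 - 24 = 90
dT2 = Th_out - Tc_in = 57 - 17 = 40
LMTD = (dT1 - dT2) / ln(dT1/dT2)
LMTD = (90 - 40) / ln(90/40)
LMTD = 61.66 K


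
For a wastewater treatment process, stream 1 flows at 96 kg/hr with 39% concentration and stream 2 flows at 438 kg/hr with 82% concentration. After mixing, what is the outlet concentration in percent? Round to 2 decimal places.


Mass balance on solute: F1*x1 + F2*x2 = F3*x3
F3 = F1 + F2 = 96 + 438 = 534 kg/hr
x3 = (F1*x1 + F2*x2)/F3
x3 = (96*0.39 + 438*0.82) / 534
x3 = 74.27%


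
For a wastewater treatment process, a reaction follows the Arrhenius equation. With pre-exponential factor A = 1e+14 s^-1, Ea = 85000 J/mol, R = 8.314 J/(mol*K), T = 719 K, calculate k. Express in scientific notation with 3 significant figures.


k = A * exp(-Ea/(R*T))
k = 1e+14 * exp(-85000 / (8.314 * 719))
k = 1e+14 * exp(-14.219359)
k = 6.68e+07


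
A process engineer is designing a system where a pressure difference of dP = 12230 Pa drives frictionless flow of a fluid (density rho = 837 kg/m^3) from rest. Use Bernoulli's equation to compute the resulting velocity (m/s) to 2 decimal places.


v = sqrt(2*dP/rho)
v = sqrt(2*12230/837)
v = sqrt(29.223417)
v = 5.41 m/s


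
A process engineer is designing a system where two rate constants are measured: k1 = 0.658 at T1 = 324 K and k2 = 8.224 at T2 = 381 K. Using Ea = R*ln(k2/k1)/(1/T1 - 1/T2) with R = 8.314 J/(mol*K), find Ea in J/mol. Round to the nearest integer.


Ea = R * ln(k2/k1) / (1/T1 - 1/T2)
ln(k2/k1) = ln(8.224/0.658) = 2.5256071
1/T1 - 1/T2 = 1/324 - 1/381 = 0.000461747837
Ea = 8.314 * 2.5256071 / 0.000461747837
Ea = 45475 J/mol


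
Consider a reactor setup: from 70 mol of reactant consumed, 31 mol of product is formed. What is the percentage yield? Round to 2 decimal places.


Yield = (moles product / moles consumed) * 100%
Yield = (31 / 70) * 100
Yield = 0.4429 * 100
Yield = 44.29%


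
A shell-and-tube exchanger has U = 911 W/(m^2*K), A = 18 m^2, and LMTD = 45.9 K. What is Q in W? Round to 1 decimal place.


Q = U * A * LMTD
Q = 911 * 18 * 45.9
Q = 752668.2 W


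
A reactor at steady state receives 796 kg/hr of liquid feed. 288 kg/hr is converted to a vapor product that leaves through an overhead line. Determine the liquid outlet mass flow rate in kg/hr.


Steady-state mass balance on the main outlet: F_out = F_in - F_removed
F_out = 796 - 288
F_out = 508 kg/hr


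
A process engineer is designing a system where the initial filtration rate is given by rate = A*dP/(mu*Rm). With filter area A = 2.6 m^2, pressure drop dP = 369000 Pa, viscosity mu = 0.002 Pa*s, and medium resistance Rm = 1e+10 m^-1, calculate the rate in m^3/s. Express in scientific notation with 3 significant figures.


rate = A * dP / (mu * Rm)
rate = 2.6 * 369000 / (0.002 * 1e+10)
rate = 959400.0 / 2.000e+07
rate = 4.80e-02 m^3/s


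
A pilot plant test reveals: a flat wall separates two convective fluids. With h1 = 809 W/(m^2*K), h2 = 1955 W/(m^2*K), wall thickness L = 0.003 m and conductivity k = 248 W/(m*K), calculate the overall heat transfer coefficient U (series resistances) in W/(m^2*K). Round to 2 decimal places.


1/U = 1/h1 + L/k + 1/h2
1/U = 1/809 + 0.003/248 + 1/1955
1/U = 0.0012360939 + 1.20968e-05 + 0.000511509
1/U = 0.0017596997
U = 568.28 W/(m^2*K)


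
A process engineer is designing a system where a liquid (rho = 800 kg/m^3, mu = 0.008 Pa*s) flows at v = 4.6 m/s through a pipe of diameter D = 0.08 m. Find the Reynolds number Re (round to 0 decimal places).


Re = rho * v * D / mu
Re = 800 * 4.6 * 0.08 / 0.008
Re = 294.4 / 0.008
Re = 36800


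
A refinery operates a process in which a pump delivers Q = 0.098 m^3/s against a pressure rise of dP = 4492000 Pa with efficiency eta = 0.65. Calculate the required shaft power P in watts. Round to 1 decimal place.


P = Q * dP / eta
P = 0.098 * 4492000 / 0.65
P = 440216.0 / 0.65
P = 677255.4 W


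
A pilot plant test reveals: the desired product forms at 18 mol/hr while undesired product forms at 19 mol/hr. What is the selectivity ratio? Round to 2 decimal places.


S = desired product rate / undesired product rate
S = 18 / 19
S = 0.95


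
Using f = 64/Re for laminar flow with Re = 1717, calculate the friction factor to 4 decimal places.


f = 64 / Re
f = 64 / 1717
f = 0.0373


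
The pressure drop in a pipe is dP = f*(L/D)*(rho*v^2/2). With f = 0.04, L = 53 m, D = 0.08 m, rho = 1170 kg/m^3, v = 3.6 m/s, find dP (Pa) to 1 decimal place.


dP = f * (L/D) * (rho*v^2/2)
dP = 0.04 * (53/0.08) * (1170*3.6^2/2)
L/D = 662.5
rho*v^2/2 = 1170*12.96/2 = 7581.6
dP = 0.04 * 662.5 * 7581.6
dP = 200912.4 Pa


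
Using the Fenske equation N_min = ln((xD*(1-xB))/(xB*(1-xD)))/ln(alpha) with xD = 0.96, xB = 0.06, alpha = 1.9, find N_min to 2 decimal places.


N_min = ln((xD*(1-xB))/(xB*(1-xD))) / ln(alpha)
Numerator inside ln: 0.9024 / 0.0024 = 376.0
ln(376.0) = 5.929589
ln(alpha) = ln(1.9) = 0.641854
N_min = 5.929589 / 0.641854 = 9.24


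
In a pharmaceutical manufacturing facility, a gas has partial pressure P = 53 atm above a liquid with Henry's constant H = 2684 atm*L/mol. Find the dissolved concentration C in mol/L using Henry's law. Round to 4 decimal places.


C = P / H
C = 53 / 2684
C = 0.0197 mol/L


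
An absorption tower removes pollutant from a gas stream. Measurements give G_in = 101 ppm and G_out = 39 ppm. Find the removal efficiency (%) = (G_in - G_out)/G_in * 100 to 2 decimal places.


Efficiency = (G_in - G_out) / G_in * 100%
Efficiency = (101 - 39) / 101 * 100
Efficiency = 62 / 101 * 100
Efficiency = 61.39%


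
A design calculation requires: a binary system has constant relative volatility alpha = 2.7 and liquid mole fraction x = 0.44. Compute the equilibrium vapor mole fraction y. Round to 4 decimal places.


y = alpha*x / (1 + (alpha-1)*x)
y = 2.7*0.44 / (1 + (2.7-1)*0.44)
y = 1.188 / (1 + 0.748)
y = 1.188 / 1.748
y = 0.6796


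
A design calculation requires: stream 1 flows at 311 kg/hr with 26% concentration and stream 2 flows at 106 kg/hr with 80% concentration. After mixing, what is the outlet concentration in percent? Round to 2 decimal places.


Mass balance on solute: F1*x1 + F2*x2 = F3*x3
F3 = F1 + F2 = 311 + 106 = 417 kg/hr
x3 = (F1*x1 + F2*x2)/F3
x3 = (311*0.26 + 106*0.8) / 417
x3 = 39.73%


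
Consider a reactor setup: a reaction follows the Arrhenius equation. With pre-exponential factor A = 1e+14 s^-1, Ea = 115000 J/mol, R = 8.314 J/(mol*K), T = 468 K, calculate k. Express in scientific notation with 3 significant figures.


k = A * exp(-Ea/(R*T))
k = 1e+14 * exp(-115000 / (8.314 * 468))
k = 1e+14 * exp(-29.555749)
k = 1.46e+01


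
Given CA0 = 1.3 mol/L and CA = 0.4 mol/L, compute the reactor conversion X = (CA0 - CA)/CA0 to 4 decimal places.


X = (CA0 - CA) / CA0
X = (1.3 - 0.4) / 1.3
X = 0.9 / 1.3
X = 0.6923


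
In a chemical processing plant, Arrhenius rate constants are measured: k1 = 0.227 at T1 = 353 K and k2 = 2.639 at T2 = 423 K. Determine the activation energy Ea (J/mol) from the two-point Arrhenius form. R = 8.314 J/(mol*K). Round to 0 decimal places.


Ea = R * ln(k2/k1) / (1/T1 - 1/T2)
ln(k2/k1) = ln(2.639/0.227) = 2.4532053
1/T1 - 1/T2 = 1/353 - 1/423 = 0.000468794996
Ea = 8.314 * 2.4532053 / 0.000468794996
Ea = 43507 J/mol


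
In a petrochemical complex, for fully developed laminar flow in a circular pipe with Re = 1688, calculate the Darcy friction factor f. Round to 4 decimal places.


f = 64 / Re
f = 64 / 1688
f = 0.0379


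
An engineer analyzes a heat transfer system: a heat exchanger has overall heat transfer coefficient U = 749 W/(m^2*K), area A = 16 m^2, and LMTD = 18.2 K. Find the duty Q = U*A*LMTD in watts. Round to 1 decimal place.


Q = U * A * LMTD
Q = 749 * 16 * 18.2
Q = 218108.8 W


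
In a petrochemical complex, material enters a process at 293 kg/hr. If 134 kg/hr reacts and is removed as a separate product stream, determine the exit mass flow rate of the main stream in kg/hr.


Steady-state mass balance on the main outlet: F_out = F_in - F_removed
F_out = 293 - 134
F_out = 159 kg/hr


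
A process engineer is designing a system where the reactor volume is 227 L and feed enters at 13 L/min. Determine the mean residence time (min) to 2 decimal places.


tau = V / v0
tau = 227 / 13
tau = 17.46 min


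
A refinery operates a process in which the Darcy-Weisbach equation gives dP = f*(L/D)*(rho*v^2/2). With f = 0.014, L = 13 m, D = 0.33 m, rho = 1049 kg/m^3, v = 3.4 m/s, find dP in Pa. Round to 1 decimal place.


dP = f * (L/D) * (rho*v^2/2)
dP = 0.014 * (13/0.33) * (1049*3.4^2/2)
L/D = 39.39393939
rho*v^2/2 = 1049*11.56/2 = 6063.22
dP = 0.014 * 39.39393939 * 6063.22
dP = 3344.0 Pa


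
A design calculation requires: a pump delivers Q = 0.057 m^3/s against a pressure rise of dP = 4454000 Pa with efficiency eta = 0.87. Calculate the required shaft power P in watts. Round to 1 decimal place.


P = Q * dP / eta
P = 0.057 * 4454000 / 0.87
P = 253878.0 / 0.87
P = 291813.8 W


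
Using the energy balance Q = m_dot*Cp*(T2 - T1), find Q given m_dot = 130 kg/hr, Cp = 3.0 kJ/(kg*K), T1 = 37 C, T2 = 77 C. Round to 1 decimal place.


Q = m_dot * Cp * (T2 - T1)
Q = 130 * 3.0 * (77 - 37)
Q = 130 * 3.0 * 40
Q = 15600.0 kJ/hr


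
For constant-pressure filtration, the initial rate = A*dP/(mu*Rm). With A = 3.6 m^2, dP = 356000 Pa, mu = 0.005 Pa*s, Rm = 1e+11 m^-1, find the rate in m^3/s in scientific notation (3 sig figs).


rate = A * dP / (mu * Rm)
rate = 3.6 * 356000 / (0.005 * 1e+11)
rate = 1281600.0 / 5.000e+08
rate = 2.56e-03 m^3/s


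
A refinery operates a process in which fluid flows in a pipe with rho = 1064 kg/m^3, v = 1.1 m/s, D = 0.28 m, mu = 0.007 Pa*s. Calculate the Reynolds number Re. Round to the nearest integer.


Re = rho * v * D / mu
Re = 1064 * 1.1 * 0.28 / 0.007
Re = 327.712 / 0.007
Re = 46816


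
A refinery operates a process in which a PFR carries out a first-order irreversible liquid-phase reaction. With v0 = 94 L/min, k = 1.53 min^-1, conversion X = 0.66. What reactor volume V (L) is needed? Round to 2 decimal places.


V = (v0/k) * ln(1/(1-X))
V = (94/1.53) * ln(1/(1-0.66))
V = 61.437908 * ln(2.941176)
V = 61.437908 * 1.07881
V = 66.28 L


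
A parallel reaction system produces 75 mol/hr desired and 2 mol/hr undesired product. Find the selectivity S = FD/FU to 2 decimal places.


S = desired product rate / undesired product rate
S = 75 / 2
S = 37.50


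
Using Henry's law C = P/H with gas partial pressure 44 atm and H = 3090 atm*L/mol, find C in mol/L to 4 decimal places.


C = P / H
C = 44 / 3090
C = 0.0142 mol/L


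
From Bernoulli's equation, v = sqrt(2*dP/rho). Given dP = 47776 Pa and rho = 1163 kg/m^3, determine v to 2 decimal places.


v = sqrt(2*dP/rho)
v = sqrt(2*47776/1163)
v = sqrt(82.159931)
v = 9.06 m/s


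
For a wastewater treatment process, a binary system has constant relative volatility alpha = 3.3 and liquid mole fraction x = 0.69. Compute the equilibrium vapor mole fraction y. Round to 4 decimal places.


y = alpha*x / (1 + (alpha-1)*x)
y = 3.3*0.69 / (1 + (3.3-1)*0.69)
y = 2.277 / (1 + 1.587)
y = 2.277 / 2.587
y = 0.8802


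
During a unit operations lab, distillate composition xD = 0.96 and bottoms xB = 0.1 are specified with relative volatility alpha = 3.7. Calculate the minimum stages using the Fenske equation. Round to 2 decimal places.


N_min = ln((xD*(1-xB))/(xB*(1-xD))) / ln(alpha)
Numerator inside ln: 0.864 / 0.004 = 216.0
ln(216.0) = 5.375278
ln(alpha) = ln(3.7) = 1.308333
N_min = 5.375278 / 1.308333 = 4.11


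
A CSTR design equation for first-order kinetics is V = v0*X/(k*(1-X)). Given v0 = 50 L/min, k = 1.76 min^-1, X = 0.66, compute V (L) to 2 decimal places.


V = v0 * X / (k * (1 - X))
V = 50 * 0.66 / (1.76 * (1 - 0.66))
V = 33.0 / (1.76 * 0.34)
V = 33.0 / 0.5984
V = 55.15 L


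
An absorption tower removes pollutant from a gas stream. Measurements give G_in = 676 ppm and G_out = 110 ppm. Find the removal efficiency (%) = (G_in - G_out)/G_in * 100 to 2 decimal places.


Efficiency = (G_in - G_out) / G_in * 100%
Efficiency = (676 - 110) / 676 * 100
Efficiency = 566 / 676 * 100
Efficiency = 83.73%


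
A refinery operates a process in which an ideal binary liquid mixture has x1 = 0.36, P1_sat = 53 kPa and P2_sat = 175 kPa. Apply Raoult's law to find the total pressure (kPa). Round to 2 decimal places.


P = x1*P1_sat + x2*P2_sat
x2 = 1 - x1 = 1 - 0.36 = 0.64
P = 0.36*53 + 0.64*175
P = 19.08 + 112.0
P = 131.08 kPa


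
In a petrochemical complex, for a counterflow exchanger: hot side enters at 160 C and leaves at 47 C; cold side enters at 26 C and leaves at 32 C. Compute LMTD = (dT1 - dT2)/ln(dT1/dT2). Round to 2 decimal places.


dT1 = Th_in - Tc_out = 160 - 32 = 128
dT2 = Th_out - Tc_in = 47 - 26 = 21
LMTD = (dT1 - dT2) / ln(dT1/dT2)
LMTD = (128 - 21) / ln(128/21)
LMTD = 59.20 K


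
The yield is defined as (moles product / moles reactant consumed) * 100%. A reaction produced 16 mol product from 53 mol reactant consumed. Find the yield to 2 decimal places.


Yield = (moles product / moles consumed) * 100%
Yield = (16 / 53) * 100
Yield = 0.3019 * 100
Yield = 30.19%


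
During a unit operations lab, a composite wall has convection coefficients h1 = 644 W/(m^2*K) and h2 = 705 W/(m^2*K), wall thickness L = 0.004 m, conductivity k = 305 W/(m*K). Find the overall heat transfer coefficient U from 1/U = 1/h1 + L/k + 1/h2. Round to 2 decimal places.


1/U = 1/h1 + L/k + 1/h2
1/U = 1/644 + 0.004/305 + 1/705
1/U = 0.001552795 + 1.31148e-05 + 0.0014184397
1/U = 0.0029843495
U = 335.08 W/(m^2*K)


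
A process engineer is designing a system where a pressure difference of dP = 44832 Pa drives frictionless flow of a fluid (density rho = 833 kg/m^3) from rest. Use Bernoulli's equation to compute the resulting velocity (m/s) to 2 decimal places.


v = sqrt(2*dP/rho)
v = sqrt(2*44832/833)
v = sqrt(107.639856)
v = 10.37 m/s


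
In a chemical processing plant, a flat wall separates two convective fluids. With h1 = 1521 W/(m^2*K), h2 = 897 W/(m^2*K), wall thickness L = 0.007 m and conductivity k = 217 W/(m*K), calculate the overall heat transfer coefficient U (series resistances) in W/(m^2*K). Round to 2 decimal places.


1/U = 1/h1 + L/k + 1/h2
1/U = 1/1521 + 0.007/217 + 1/897
1/U = 0.0006574622 + 3.22581e-05 + 0.0011148272
1/U = 0.0018045475
U = 554.16 W/(m^2*K)


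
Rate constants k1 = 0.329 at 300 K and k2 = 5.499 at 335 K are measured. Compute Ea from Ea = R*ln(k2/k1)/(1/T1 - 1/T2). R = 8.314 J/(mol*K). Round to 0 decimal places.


Ea = R * ln(k2/k1) / (1/T1 - 1/T2)
ln(k2/k1) = ln(5.499/0.329) = 2.8162638
1/T1 - 1/T2 = 1/300 - 1/335 = 0.000348258706
Ea = 8.314 * 2.8162638 / 0.000348258706
Ea = 67233 J/mol


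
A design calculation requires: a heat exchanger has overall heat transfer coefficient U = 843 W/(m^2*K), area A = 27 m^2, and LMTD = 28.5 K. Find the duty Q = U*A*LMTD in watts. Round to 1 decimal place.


Q = U * A * LMTD
Q = 843 * 27 * 28.5
Q = 648688.5 W


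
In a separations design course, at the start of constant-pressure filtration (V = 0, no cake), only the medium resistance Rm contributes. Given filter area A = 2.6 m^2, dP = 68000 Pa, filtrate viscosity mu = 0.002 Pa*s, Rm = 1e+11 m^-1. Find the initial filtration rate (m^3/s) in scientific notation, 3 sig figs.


rate = A * dP / (mu * Rm)
rate = 2.6 * 68000 / (0.002 * 1e+11)
rate = 176800.0 / 2.000e+08
rate = 8.84e-04 m^3/s


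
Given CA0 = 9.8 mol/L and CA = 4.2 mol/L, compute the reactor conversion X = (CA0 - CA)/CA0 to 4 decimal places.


X = (CA0 - CA) / CA0
X = (9.8 - 4.2) / 9.8
X = 5.6 / 9.8
X = 0.5714


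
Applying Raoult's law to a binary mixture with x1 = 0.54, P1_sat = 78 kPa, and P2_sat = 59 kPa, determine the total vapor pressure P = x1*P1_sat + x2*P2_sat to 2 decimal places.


P = x1*P1_sat + x2*P2_sat
x2 = 1 - x1 = 1 - 0.54 = 0.46
P = 0.54*78 + 0.46*59
P = 42.12 + 27.14
P = 69.26 kPa


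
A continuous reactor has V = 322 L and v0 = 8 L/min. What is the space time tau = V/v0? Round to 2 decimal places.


tau = V / v0
tau = 322 / 8
tau = 40.25 min


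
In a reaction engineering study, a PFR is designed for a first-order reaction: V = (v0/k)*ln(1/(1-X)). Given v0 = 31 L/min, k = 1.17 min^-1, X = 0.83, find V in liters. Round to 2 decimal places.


V = (v0/k) * ln(1/(1-X))
V = (31/1.17) * ln(1/(1-0.83))
V = 26.495726 * ln(5.882353)
V = 26.495726 * 1.771957
V = 46.95 L


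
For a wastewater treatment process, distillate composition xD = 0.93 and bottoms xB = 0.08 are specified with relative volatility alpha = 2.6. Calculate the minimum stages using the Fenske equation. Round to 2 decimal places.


N_min = ln((xD*(1-xB))/(xB*(1-xD))) / ln(alpha)
Numerator inside ln: 0.8556 / 0.0056 = 152.785714
ln(152.785714) = 5.029036
ln(alpha) = ln(2.6) = 0.955511
N_min = 5.029036 / 0.955511 = 5.26


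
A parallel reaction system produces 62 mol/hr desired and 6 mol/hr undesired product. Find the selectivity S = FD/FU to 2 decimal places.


S = desired product rate / undesired product rate
S = 62 / 6
S = 10.33


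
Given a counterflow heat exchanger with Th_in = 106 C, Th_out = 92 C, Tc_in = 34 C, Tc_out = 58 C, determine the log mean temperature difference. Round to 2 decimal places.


dT1 = Th_in - Tc_out = 106 - 58 = 48
dT2 = Th_out - Tc_in = 92 - 34 = 58
LMTD = (dT1 - dT2) / ln(dT1/dT2)
LMTD = (48 - 58) / ln(48/58)
LMTD = 52.84 K


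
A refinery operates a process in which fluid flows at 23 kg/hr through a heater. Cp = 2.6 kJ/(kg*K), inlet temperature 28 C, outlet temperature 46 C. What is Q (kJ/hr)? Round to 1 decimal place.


Q = m_dot * Cp * (T2 - T1)
Q = 23 * 2.6 * (46 - 28)
Q = 23 * 2.6 * 18
Q = 1076.4 kJ/hr


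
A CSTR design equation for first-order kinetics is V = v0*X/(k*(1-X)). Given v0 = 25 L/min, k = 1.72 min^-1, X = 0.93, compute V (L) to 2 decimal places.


V = v0 * X / (k * (1 - X))
V = 25 * 0.93 / (1.72 * (1 - 0.93))
V = 23.25 / (1.72 * 0.07)
V = 23.25 / 0.1204
V = 193.11 L


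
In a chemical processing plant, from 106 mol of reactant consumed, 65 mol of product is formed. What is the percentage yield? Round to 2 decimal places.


Yield = (moles product / moles consumed) * 100%
Yield = (65 / 106) * 100
Yield = 0.6132 * 100
Yield = 61.32%


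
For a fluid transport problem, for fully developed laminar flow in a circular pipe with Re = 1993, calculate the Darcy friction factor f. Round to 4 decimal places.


f = 64 / Re
f = 64 / 1993
f = 0.0321


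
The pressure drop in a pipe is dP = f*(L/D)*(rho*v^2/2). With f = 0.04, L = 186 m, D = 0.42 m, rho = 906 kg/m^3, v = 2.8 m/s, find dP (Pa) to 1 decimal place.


dP = f * (L/D) * (rho*v^2/2)
dP = 0.04 * (186/0.42) * (906*2.8^2/2)
L/D = 442.85714286
rho*v^2/2 = 906*7.84/2 = 3551.52
dP = 0.04 * 442.85714286 * 3551.52
dP = 62912.6 Pa


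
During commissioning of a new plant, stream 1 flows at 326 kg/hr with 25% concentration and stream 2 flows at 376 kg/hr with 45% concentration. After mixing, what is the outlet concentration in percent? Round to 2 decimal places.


Mass balance on solute: F1*x1 + F2*x2 = F3*x3
F3 = F1 + F2 = 326 + 376 = 702 kg/hr
x3 = (F1*x1 + F2*x2)/F3
x3 = (326*0.25 + 376*0.45) / 702
x3 = 35.71%


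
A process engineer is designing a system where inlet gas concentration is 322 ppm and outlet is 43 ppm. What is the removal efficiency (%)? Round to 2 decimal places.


Efficiency = (G_in - G_out) / G_in * 100%
Efficiency = (322 - 43) / 322 * 100
Efficiency = 279 / 322 * 100
Efficiency = 86.65%


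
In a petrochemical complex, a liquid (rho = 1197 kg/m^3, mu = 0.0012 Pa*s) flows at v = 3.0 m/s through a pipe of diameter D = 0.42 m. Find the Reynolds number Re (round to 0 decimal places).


Re = rho * v * D / mu
Re = 1197 * 3.0 * 0.42 / 0.0012
Re = 1508.22 / 0.0012
Re = 1256850


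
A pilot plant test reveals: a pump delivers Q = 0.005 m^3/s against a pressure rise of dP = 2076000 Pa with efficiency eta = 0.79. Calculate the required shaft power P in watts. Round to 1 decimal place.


P = Q * dP / eta
P = 0.005 * 2076000 / 0.79
P = 10380.0 / 0.79
P = 13139.2 W


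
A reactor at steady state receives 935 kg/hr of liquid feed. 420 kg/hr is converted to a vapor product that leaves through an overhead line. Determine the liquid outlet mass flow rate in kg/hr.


Steady-state mass balance on the main outlet: F_out = F_in - F_removed
F_out = 935 - 420
F_out = 515 kg/hr


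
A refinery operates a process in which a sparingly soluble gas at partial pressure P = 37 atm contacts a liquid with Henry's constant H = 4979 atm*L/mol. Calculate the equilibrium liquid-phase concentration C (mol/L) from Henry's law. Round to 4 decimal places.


C = P / H
C = 37 / 4979
C = 0.0074 mol/L


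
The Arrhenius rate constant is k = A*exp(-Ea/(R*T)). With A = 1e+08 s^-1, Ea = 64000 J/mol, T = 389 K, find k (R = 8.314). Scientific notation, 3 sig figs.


k = A * exp(-Ea/(R*T))
k = 1e+08 * exp(-64000 / (8.314 * 389))
k = 1e+08 * exp(-19.788841)
k = 2.55e-01


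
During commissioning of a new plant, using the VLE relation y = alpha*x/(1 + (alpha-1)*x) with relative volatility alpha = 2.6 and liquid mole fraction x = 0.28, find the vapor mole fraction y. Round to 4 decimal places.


y = alpha*x / (1 + (alpha-1)*x)
y = 2.6*0.28 / (1 + (2.6-1)*0.28)
y = 0.728 / (1 + 0.448)
y = 0.728 / 1.448
y = 0.5028


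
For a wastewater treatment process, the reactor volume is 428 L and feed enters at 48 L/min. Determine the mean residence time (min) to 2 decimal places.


tau = V / v0
tau = 428 / 48
tau = 8.92 min


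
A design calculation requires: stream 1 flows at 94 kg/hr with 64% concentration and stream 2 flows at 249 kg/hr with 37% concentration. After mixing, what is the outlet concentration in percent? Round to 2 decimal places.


Mass balance on solute: F1*x1 + F2*x2 = F3*x3
F3 = F1 + F2 = 94 + 249 = 343 kg/hr
x3 = (F1*x1 + F2*x2)/F3
x3 = (94*0.64 + 249*0.37) / 343
x3 = 44.40%


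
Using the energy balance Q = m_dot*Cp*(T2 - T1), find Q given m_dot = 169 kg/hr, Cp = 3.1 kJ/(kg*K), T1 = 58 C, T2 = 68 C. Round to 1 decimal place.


Q = m_dot * Cp * (T2 - T1)
Q = 169 * 3.1 * (68 - 58)
Q = 169 * 3.1 * 10
Q = 5239.0 kJ/hr


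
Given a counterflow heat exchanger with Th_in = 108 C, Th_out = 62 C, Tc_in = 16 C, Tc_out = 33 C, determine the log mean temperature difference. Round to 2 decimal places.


dT1 = Th_in - Tc_out = 108 - 33 = 75
dT2 = Th_out - Tc_in = 62 - 16 = 46
LMTD = (dT1 - dT2) / ln(dT1/dT2)
LMTD = (75 - 46) / ln(75/46)
LMTD = 59.32 K


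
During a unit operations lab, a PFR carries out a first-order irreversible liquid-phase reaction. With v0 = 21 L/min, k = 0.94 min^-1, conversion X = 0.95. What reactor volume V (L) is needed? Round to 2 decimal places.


V = (v0/k) * ln(1/(1-X))
V = (21/0.94) * ln(1/(1-0.95))
V = 22.340426 * ln(20.0)
V = 22.340426 * 2.995732
V = 66.93 L


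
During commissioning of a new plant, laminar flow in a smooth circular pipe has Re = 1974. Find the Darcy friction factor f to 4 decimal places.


f = 64 / Re
f = 64 / 1974
f = 0.0324


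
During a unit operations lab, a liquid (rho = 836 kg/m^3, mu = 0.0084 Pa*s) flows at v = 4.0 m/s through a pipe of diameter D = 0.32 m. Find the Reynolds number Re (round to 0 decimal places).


Re = rho * v * D / mu
Re = 836 * 4.0 * 0.32 / 0.0084
Re = 1070.08 / 0.0084
Re = 127390


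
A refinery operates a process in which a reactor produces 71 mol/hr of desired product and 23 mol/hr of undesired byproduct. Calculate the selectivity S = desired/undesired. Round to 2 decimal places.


S = desired product rate / undesired product rate
S = 71 / 23
S = 3.09


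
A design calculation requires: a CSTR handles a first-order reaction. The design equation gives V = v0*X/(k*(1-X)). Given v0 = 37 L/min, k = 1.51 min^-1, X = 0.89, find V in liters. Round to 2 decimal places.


V = v0 * X / (k * (1 - X))
V = 37 * 0.89 / (1.51 * (1 - 0.89))
V = 32.93 / (1.51 * 0.11)
V = 32.93 / 0.1661
V = 198.25 L


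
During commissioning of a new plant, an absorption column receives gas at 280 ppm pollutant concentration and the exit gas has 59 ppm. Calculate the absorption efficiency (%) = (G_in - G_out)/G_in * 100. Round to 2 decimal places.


Efficiency = (G_in - G_out) / G_in * 100%
Efficiency = (280 - 59) / 280 * 100
Efficiency = 221 / 280 * 100
Efficiency = 78.93%


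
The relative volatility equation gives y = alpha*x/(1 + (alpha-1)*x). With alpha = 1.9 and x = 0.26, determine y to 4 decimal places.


y = alpha*x / (1 + (alpha-1)*x)
y = 1.9*0.26 / (1 + (1.9-1)*0.26)
y = 0.494 / (1 + 0.234)
y = 0.494 / 1.234
y = 0.4003


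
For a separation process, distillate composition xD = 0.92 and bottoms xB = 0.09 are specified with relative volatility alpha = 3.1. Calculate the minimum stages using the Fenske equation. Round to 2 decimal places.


N_min = ln((xD*(1-xB))/(xB*(1-xD))) / ln(alpha)
Numerator inside ln: 0.8372 / 0.0072 = 116.277778
ln(116.277778) = 4.755982
ln(alpha) = ln(3.1) = 1.131402
N_min = 4.755982 / 1.131402 = 4.20


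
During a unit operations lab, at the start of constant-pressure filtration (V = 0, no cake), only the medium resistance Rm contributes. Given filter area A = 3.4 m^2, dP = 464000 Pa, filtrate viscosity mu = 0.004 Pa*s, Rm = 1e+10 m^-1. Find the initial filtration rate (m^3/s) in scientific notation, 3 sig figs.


rate = A * dP / (mu * Rm)
rate = 3.4 * 464000 / (0.004 * 1e+10)
rate = 1577600.0 / 4.000e+07
rate = 3.94e-02 m^3/s


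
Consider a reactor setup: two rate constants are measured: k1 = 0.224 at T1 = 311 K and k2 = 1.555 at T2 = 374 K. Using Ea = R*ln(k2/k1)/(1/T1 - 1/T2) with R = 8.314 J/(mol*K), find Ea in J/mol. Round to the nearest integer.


Ea = R * ln(k2/k1) / (1/T1 - 1/T2)
ln(k2/k1) = ln(1.555/0.224) = 1.9375848
1/T1 - 1/T2 = 1/311 - 1/374 = 0.000541637292
Ea = 8.314 * 1.9375848 / 0.000541637292
Ea = 29741 J/mol


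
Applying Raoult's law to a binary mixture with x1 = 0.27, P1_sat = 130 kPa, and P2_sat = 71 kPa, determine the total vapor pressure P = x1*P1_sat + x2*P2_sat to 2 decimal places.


P = x1*P1_sat + x2*P2_sat
x2 = 1 - x1 = 1 - 0.27 = 0.73
P = 0.27*130 + 0.73*71
P = 35.1 + 51.83
P = 86.93 kPa


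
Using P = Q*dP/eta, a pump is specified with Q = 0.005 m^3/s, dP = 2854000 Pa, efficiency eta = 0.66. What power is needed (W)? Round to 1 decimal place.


P = Q * dP / eta
P = 0.005 * 2854000 / 0.66
P = 14270.0 / 0.66
P = 21621.2 W


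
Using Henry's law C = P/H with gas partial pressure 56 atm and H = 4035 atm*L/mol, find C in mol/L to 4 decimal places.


C = P / H
C = 56 / 4035
C = 0.0139 mol/L


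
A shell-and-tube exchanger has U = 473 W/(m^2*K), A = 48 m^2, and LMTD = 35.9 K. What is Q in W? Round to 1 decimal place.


Q = U * A * LMTD
Q = 473 * 48 * 35.9
Q = 815073.6 W


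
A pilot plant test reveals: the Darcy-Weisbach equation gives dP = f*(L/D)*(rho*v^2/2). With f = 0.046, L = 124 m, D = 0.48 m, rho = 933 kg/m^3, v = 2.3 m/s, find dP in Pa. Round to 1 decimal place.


dP = f * (L/D) * (rho*v^2/2)
dP = 0.046 * (124/0.48) * (933*2.3^2/2)
L/D = 258.33333333
rho*v^2/2 = 933*5.29/2 = 2467.785
dP = 0.046 * 258.33333333 * 2467.785
dP = 29325.5 Pa


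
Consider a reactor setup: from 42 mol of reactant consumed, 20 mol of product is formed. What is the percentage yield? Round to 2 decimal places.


Yield = (moles product / moles consumed) * 100%
Yield = (20 / 42) * 100
Yield = 0.4762 * 100
Yield = 47.62%


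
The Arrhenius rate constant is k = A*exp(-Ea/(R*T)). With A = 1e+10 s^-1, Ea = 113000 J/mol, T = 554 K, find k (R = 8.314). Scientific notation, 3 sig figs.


k = A * exp(-Ea/(R*T))
k = 1e+10 * exp(-113000 / (8.314 * 554))
k = 1e+10 * exp(-24.533452)
k = 2.21e-01


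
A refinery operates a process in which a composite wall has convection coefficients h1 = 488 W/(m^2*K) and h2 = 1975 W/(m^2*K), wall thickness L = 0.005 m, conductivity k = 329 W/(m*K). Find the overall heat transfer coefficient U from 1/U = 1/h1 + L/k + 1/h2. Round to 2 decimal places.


1/U = 1/h1 + L/k + 1/h2
1/U = 1/488 + 0.005/329 + 1/1975
1/U = 0.0020491803 + 1.51976e-05 + 0.0005063291
1/U = 0.002570707
U = 389.00 W/(m^2*K)


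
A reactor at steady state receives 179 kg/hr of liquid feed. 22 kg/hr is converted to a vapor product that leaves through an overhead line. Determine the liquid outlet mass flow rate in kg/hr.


Steady-state mass balance on the main outlet: F_out = F_in - F_removed
F_out = 179 - 22
F_out = 157 kg/hr


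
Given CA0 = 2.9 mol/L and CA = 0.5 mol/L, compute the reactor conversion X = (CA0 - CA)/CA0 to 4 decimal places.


X = (CA0 - CA) / CA0
X = (2.9 - 0.5) / 2.9
X = 2.4 / 2.9
X = 0.8276


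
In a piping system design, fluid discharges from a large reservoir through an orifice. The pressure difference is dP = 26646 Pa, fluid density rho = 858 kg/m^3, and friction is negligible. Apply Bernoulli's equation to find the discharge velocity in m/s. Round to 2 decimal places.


v = sqrt(2*dP/rho)
v = sqrt(2*26646/858)
v = sqrt(62.111888)
v = 7.88 m/s


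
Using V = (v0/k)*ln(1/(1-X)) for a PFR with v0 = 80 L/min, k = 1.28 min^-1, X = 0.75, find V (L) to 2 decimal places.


V = (v0/k) * ln(1/(1-X))
V = (80/1.28) * ln(1/(1-0.75))
V = 62.5 * ln(4.0)
V = 62.5 * 1.386294
V = 86.64 L


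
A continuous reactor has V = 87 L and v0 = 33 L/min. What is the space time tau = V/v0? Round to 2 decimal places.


tau = V / v0
tau = 87 / 33
tau = 2.64 min


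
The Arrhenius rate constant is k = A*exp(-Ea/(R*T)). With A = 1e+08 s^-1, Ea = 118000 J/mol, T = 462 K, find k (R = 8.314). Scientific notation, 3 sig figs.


k = A * exp(-Ea/(R*T))
k = 1e+08 * exp(-118000 / (8.314 * 462))
k = 1e+08 * exp(-30.720622)
k = 4.55e-06


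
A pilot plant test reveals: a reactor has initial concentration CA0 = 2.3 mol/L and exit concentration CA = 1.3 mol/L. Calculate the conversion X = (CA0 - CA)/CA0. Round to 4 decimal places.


X = (CA0 - CA) / CA0
X = (2.3 - 1.3) / 2.3
X = 1.0 / 2.3
X = 0.4348


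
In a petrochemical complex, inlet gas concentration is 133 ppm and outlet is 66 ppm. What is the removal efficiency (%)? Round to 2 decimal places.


Efficiency = (G_in - G_out) / G_in * 100%
Efficiency = (133 - 66) / 133 * 100
Efficiency = 67 / 133 * 100
Efficiency = 50.38%


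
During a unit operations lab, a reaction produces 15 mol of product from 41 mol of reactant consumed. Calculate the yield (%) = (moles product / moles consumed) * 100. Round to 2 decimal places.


Yield = (moles product / moles consumed) * 100%
Yield = (15 / 41) * 100
Yield = 0.3659 * 100
Yield = 36.59%


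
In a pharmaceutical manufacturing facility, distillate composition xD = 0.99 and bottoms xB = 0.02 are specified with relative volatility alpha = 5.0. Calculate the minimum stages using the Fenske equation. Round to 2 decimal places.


N_min = ln((xD*(1-xB))/(xB*(1-xD))) / ln(alpha)
Numerator inside ln: 0.9702 / 0.0002 = 4851.0
ln(4851.0) = 8.48694
ln(alpha) = ln(5.0) = 1.609438
N_min = 8.48694 / 1.609438 = 5.27


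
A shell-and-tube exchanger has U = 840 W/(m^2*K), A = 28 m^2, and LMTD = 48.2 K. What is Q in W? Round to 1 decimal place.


Q = U * A * LMTD
Q = 840 * 28 * 48.2
Q = 1133664.0 W


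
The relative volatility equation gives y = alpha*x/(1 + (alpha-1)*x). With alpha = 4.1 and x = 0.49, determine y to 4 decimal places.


y = alpha*x / (1 + (alpha-1)*x)
y = 4.1*0.49 / (1 + (4.1-1)*0.49)
y = 2.009 / (1 + 1.519)
y = 2.009 / 2.519
y = 0.7975


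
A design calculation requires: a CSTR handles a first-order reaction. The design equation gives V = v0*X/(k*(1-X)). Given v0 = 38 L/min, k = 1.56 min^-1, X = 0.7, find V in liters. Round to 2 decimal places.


V = v0 * X / (k * (1 - X))
V = 38 * 0.7 / (1.56 * (1 - 0.7))
V = 26.6 / (1.56 * 0.3)
V = 26.6 / 0.468
V = 56.84 L


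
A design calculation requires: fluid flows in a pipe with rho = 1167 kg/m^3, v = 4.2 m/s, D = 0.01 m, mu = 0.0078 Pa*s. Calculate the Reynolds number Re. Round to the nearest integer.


Re = rho * v * D / mu
Re = 1167 * 4.2 * 0.01 / 0.0078
Re = 49.014 / 0.0078
Re = 6284


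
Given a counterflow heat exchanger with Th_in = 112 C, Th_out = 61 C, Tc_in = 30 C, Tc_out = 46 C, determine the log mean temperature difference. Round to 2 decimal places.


dT1 = Th_in - Tc_out = 112 - 46 = 66
dT2 = Th_out - Tc_in = 61 - 30 = 31
LMTD = (dT1 - dT2) / ln(dT1/dT2)
LMTD = (66 - 31) / ln(66/31)
LMTD = 46.32 K


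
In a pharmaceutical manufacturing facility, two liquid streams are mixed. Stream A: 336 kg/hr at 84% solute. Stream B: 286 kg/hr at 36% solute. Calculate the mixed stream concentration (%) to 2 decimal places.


Mass balance on solute: F1*x1 + F2*x2 = F3*x3
F3 = F1 + F2 = 336 + 286 = 622 kg/hr
x3 = (F1*x1 + F2*x2)/F3
x3 = (336*0.84 + 286*0.36) / 622
x3 = 61.93%


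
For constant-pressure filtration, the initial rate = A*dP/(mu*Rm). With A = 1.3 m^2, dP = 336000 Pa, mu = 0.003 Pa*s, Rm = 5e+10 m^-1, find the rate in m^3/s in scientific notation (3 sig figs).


rate = A * dP / (mu * Rm)
rate = 1.3 * 336000 / (0.003 * 5e+10)
rate = 436800.0 / 1.500e+08
rate = 2.91e-03 m^3/s


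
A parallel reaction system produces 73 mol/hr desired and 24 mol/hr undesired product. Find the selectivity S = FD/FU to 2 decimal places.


S = desired product rate / undesired product rate
S = 73 / 24
S = 3.04


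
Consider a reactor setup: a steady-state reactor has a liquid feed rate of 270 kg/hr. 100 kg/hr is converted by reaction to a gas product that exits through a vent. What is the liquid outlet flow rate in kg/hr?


Steady-state mass balance on the main outlet: F_out = F_in - F_removed
F_out = 270 - 100
F_out = 170 kg/hr


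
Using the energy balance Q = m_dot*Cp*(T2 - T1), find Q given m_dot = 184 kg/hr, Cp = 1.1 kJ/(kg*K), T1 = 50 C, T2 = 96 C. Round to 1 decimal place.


Q = m_dot * Cp * (T2 - T1)
Q = 184 * 1.1 * (96 - 50)
Q = 184 * 1.1 * 46
Q = 9310.4 kJ/hr


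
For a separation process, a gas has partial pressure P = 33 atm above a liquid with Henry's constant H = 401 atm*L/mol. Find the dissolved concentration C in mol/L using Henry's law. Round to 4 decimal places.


C = P / H
C = 33 / 401
C = 0.0823 mol/L


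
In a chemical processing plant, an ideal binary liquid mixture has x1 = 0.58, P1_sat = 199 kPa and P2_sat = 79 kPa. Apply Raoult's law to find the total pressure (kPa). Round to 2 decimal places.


P = x1*P1_sat + x2*P2_sat
x2 = 1 - x1 = 1 - 0.58 = 0.42
P = 0.58*199 + 0.42*79
P = 115.42 + 33.18
P = 148.60 kPa


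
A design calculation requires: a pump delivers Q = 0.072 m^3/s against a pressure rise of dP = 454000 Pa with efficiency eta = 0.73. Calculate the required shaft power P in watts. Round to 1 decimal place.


P = Q * dP / eta
P = 0.072 * 454000 / 0.73
P = 32688.0 / 0.73
P = 44778.1 W


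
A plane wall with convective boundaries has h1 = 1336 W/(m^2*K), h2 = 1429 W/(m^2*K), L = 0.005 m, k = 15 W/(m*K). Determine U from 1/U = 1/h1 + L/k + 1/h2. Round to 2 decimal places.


1/U = 1/h1 + L/k + 1/h2
1/U = 1/1336 + 0.005/15 + 1/1429
1/U = 0.000748503 + 0.0003333333 + 0.0006997901
1/U = 0.0017816264
U = 561.28 W/(m^2*K)


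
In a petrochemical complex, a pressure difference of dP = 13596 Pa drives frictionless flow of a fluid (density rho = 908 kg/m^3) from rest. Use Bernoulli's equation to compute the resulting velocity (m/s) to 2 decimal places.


v = sqrt(2*dP/rho)
v = sqrt(2*13596/908)
v = sqrt(29.947137)
v = 5.47 m/s


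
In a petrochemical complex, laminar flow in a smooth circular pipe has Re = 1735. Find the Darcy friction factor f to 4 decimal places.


f = 64 / Re
f = 64 / 1735
f = 0.0369


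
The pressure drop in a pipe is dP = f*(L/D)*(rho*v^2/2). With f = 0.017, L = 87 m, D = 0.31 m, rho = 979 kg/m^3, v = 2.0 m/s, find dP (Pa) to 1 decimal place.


dP = f * (L/D) * (rho*v^2/2)
dP = 0.017 * (87/0.31) * (979*2.0^2/2)
L/D = 280.64516129
rho*v^2/2 = 979*4.0/2 = 1958.0
dP = 0.017 * 280.64516129 * 1958.0
dP = 9341.6 Pa


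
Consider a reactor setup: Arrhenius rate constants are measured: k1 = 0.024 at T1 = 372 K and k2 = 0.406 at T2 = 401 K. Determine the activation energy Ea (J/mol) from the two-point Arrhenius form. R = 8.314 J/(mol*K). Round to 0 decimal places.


Ea = R * ln(k2/k1) / (1/T1 - 1/T2)
ln(k2/k1) = ln(0.406/0.024) = 2.8282993
1/T1 - 1/T2 = 1/372 - 1/401 = 0.000194406457
Ea = 8.314 * 2.8282993 / 0.000194406457
Ea = 120955 J/mol


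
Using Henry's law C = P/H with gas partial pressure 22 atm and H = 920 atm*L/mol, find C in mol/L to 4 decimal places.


C = P / H
C = 22 / 920
C = 0.0239 mol/L


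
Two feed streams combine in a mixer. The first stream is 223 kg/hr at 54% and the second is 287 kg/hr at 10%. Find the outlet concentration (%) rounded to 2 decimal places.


Mass balance on solute: F1*x1 + F2*x2 = F3*x3
F3 = F1 + F2 = 223 + 287 = 510 kg/hr
x3 = (F1*x1 + F2*x2)/F3
x3 = (223*0.54 + 287*0.1) / 510
x3 = 29.24%


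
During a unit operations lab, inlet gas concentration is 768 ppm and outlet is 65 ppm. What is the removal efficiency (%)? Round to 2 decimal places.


Efficiency = (G_in - G_out) / G_in * 100%
Efficiency = (768 - 65) / 768 * 100
Efficiency = 703 / 768 * 100
Efficiency = 91.54%


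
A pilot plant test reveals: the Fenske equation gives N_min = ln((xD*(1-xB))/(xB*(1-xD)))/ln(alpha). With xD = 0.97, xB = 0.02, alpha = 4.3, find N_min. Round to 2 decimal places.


N_min = ln((xD*(1-xB))/(xB*(1-xD))) / ln(alpha)
Numerator inside ln: 0.9506 / 0.0006 = 1584.333333
ln(1584.333333) = 7.367919
ln(alpha) = ln(4.3) = 1.458615
N_min = 7.367919 / 1.458615 = 5.05


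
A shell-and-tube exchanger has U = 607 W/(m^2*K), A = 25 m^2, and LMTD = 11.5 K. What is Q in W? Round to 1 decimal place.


Q = U * A * LMTD
Q = 607 * 25 * 11.5
Q = 174512.5 W
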